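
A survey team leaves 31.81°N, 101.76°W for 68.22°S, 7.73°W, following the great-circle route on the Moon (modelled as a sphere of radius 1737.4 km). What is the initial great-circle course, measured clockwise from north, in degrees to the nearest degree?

154°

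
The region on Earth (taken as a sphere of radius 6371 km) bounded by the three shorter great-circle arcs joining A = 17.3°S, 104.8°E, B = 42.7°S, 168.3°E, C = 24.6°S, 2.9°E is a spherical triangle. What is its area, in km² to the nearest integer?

50600380 km²

Side lengths (central angles): a = 1.9437, b = 1.6260, c = 1.0301 rad; semiperimeter s = 2.2999.
By l'Huilier's theorem, tan(E/4) = √[tan(s/2) tan((s−a)/2) tan((s−b)/2) tan((s−c)/2)], giving spherical excess E = 1.2466 rad.
Area = E·R² = 1.2466 × (6371)² ≈ 50600380 km².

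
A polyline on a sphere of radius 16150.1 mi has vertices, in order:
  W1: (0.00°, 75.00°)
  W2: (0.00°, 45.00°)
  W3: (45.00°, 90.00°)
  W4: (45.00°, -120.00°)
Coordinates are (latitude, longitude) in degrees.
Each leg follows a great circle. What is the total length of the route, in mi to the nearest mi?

Leg W1→W2: central angle 0.5236 rad, distance 8456.2 mi.
Leg W2→W3: central angle 1.0472 rad, distance 16912.3 mi.
Leg W3→W4: central angle 1.5038 rad, distance 24285.9 mi.
Total: 8456.2 + 16912.3 + 24285.9 ≈ 49654 mi.

49654 mi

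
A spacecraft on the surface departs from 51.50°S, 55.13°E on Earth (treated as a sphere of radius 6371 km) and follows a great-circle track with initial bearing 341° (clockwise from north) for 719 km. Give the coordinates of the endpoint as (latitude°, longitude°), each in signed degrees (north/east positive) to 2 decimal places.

-45.34°, 52.14°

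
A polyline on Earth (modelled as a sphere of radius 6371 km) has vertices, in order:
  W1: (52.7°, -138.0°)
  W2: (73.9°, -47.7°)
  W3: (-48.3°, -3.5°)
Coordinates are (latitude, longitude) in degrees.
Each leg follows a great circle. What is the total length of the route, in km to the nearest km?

18463 km

Leg W1→W2: central angle 0.7022 rad, distance 4474.0 km.
Leg W2→W3: central angle 2.1958 rad, distance 13989.4 km.
Total: 4474.0 + 13989.4 ≈ 18463 km.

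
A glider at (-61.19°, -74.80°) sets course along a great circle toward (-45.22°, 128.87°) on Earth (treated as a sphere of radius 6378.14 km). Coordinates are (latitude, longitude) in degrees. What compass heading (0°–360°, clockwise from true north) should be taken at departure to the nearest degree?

With φ₁ = -1.0680, φ₂ = -0.7892, Δλ = -2.7285 rad, the forward-azimuth formula gives
θ = atan2( sin Δλ cos φ₂ , cos φ₁ sin φ₂ − sin φ₁ cos φ₂ cos Δλ ) = atan2(-0.2828, -0.9073) = -162.69°.
Adding 360° brings this into [0°, 360°): 197°.

197°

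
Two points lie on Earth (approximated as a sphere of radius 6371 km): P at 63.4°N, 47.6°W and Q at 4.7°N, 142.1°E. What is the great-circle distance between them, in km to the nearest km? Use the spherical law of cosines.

12399 km

Let φ₁ = 1.1065 rad, φ₂ = 0.0820 rad, and Δλ = -2.9723 rad.
cos c = sin φ₁ sin φ₂ + cos φ₁ cos φ₂ cos Δλ = (0.8942)(0.0819) + (0.4478)(0.9966)(-0.9857) = -0.36661,
so c = arccos(-0.36661) = 1.94616 rad.
Distance = R·c = 6371 × 1.9462 ≈ 12399 km.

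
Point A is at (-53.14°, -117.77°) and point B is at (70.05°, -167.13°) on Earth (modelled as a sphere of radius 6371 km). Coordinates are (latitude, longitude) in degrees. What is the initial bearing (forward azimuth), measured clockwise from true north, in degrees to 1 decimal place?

With φ₁ = -0.9275, φ₂ = 1.2226, Δλ = -0.8615 rad, the forward-azimuth formula gives
θ = atan2( sin Δλ cos φ₂ , cos φ₁ sin φ₂ − sin φ₁ cos φ₂ cos Δλ ) = atan2(-0.2589, 0.7417) = -19.24°.
Adding 360° brings this into [0°, 360°): 340.8°.

340.8°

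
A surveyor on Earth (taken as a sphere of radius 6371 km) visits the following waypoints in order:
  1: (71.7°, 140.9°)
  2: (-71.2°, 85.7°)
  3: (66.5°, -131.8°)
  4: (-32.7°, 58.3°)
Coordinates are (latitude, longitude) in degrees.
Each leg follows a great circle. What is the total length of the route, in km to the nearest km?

Leg 1→2: central angle 2.5700 rad, distance 16373.3 km.
Leg 2→3: central angle 2.8964 rad, distance 18452.8 km.
Leg 3→4: central angle 2.5424 rad, distance 16197.6 km.
Total: 16373.3 + 18452.8 + 16197.6 ≈ 51024 km.

51024 km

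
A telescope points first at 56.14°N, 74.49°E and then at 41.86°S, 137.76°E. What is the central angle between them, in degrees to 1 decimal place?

111.6°

With latitudes φ₁ = 56.140°, φ₂ = -41.860° and longitude difference Δλ = 63.270°:
cos c = sin φ₁ sin φ₂ + cos φ₁ cos φ₂ cos Δλ = (0.8304)(-0.6673) + (0.5572)(0.7448)(0.4498) = -0.36749,
so c = arccos(-0.36749) = 1.94711 rad.
So the angular separation is 111.6°.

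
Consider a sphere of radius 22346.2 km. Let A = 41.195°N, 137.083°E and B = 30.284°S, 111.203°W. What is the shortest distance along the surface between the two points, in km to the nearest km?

48724 km

Let φ₁ = 0.7190 rad, φ₂ = -0.5286 rad, and Δλ = 1.9498 rad.
cos c = sin φ₁ sin φ₂ + cos φ₁ cos φ₂ cos Δλ = (0.6586)(-0.5043) + (0.7525)(0.8635)(-0.3700) = -0.57254,
so c = arccos(-0.57254) = 2.18040 rad.
Distance = R·c = 22346.2 × 2.1804 ≈ 48724 km.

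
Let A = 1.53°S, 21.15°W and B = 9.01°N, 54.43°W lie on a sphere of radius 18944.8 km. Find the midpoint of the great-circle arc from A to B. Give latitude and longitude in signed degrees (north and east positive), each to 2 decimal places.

3.90°, -37.69°

Central angle δ = 0.6073 rad. Interpolating on the sphere with fraction f = 0.5:
P = [sin((1−f)δ)·A + sin(fδ)·B] / sin δ = 0.5240·A + 0.5240·B in Cartesian coordinates,
giving P = (0.7895, -0.6099, 0.0681), i.e. latitude 3.90°, longitude -37.69°.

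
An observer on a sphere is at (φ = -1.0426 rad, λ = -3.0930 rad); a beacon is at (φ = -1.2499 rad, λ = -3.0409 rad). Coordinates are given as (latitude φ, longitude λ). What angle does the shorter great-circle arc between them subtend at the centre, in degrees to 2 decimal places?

With latitudes φ₁ = -59.737°, φ₂ = -71.614° and longitude difference Δλ = 2.985°:
cos c = sin φ₁ sin φ₂ + cos φ₁ cos φ₂ cos Δλ = (-0.8637)(-0.9490) + (0.5040)(0.3154)(0.9986) = 0.97837,
so c = arccos(0.97837) = 0.20835 rad.
So the angular separation is 11.94°.

11.94°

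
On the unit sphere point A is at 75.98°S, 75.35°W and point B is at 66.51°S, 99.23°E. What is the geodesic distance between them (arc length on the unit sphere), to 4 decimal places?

With latitudes φ₁ = -75.980°, φ₂ = -66.510° and longitude difference Δλ = 174.580°:
cos c = sin φ₁ sin φ₂ + cos φ₁ cos φ₂ cos Δλ = (-0.9702)(-0.9171) + (0.2423)(0.3986)(-0.9955) = 0.79368,
so c = arccos(0.79368) = 0.65396 rad.
On the unit sphere the arc length equals the central angle: 0.6540.

0.6540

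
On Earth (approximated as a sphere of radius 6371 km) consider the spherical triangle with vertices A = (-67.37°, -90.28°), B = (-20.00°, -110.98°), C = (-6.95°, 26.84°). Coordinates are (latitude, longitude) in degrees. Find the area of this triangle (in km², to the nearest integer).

35934845 km²

Side lengths (central angles): a = 2.2782, b = 1.6333, c = 0.8580 rad; semiperimeter s = 2.3847.
By l'Huilier's theorem, tan(E/4) = √[tan(s/2) tan((s−a)/2) tan((s−b)/2) tan((s−c)/2)], giving spherical excess E = 0.8853 rad.
Area = E·R² = 0.8853 × (6371)² ≈ 35934845 km².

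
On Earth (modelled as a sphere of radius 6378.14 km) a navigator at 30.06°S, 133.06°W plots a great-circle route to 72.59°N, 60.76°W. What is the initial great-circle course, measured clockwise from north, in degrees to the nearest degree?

Δλ = 72.300° = 1.2619 rad.
y = sin Δλ · cos φ₂ = (0.9527)(0.2992) = 0.2850
x = cos φ₁ sin φ₂ − sin φ₁ cos φ₂ cos Δλ = (0.8655)(0.9542) − (-0.5009)(0.2992)(0.3040) = 0.8714
θ = atan2(y, x) = 18.11°, so the bearing is 18°.

18°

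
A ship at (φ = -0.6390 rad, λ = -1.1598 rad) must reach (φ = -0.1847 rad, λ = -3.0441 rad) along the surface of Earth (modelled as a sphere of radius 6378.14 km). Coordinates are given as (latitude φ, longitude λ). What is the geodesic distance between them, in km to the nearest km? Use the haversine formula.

Let φ₁ = -0.6390 rad, φ₂ = -0.1847 rad, and Δλ = -1.8843 rad.
Haversine: a = sin²(Δφ/2) + cos φ₁ cos φ₂ sin²(Δλ/2) = 0.0507 + (0.8027)(0.9830)(0.6542) = 0.56690.
Central angle c = 2·arcsin(√a) = 1.70500 rad.
Distance = R·c = 6378.14 × 1.7050 ≈ 10875 km.

10875 km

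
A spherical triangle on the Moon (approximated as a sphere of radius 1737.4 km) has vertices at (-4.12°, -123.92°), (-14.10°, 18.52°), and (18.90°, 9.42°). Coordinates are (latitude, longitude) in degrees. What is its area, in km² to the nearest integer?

4444186 km²

Side lengths (central angles): a = 0.5968, b = 2.3062, c = 2.4179 rad; semiperimeter s = 2.6605.
By l'Huilier's theorem, tan(E/4) = √[tan(s/2) tan((s−a)/2) tan((s−b)/2) tan((s−c)/2)], giving spherical excess E = 1.4723 rad.
Area = E·R² = 1.4723 × (1737.4)² ≈ 4444186 km².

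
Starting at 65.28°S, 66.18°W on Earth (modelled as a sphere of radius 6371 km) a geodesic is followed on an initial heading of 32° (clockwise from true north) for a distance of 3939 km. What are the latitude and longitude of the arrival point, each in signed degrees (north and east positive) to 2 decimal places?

-32.32°, -44.87°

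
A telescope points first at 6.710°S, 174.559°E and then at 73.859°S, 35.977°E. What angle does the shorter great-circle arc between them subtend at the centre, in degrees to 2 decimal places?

In radians: φ₁ = -0.1171, φ₂ = -1.2891, Δλ = -138.582° = -2.4187 rad.
Haversine: a = sin²(Δφ/2) + cos φ₁ cos φ₂ sin²(Δλ/2) = 0.3058 + (0.9932)(0.2780)(0.8750) = 0.54740.
Central angle c = 2·arcsin(√a) = 1.66575 rad.
So the angular separation is 95.44°.

95.44°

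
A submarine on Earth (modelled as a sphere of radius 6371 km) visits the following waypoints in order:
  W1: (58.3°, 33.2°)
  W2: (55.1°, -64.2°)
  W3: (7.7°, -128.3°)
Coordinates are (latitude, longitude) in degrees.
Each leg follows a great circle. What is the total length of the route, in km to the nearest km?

Leg W1→W2: central angle 0.8512 rad, distance 5423.1 km.
Leg W2→W3: central angle 1.2052 rad, distance 7678.0 km.
Total: 5423.1 + 7678.0 ≈ 13101 km.

13101 km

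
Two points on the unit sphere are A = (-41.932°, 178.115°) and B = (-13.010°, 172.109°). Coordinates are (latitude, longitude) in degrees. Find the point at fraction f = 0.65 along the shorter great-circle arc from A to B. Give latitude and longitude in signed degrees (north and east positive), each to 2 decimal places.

-23.16°, 173.87°

Central angle δ = 0.5130 rad. Interpolating on the sphere with fraction f = 0.65:
P = [sin((1−f)δ)·A + sin(fδ)·B] / sin δ = 0.3639·A + 0.6669·B in Cartesian coordinates,
giving P = (-0.9142, 0.0981, -0.3933), i.e. latitude -23.16°, longitude 173.87°.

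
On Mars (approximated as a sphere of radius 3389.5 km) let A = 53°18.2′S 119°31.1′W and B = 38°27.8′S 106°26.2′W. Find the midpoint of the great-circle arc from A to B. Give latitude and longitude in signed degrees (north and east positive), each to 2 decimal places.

-46.07°, -112.10°

The central angle between A and B is δ = 0.3028 rad.
With f = 0.5, the slerp weights are sin((1−f)δ)/sin δ = 0.5058 and sin(fδ)/sin δ = 0.5058.
Weighted sum of the unit vectors: (0.5058)·(-0.2944,-0.5200,-0.8018) + (0.5058)·(-0.2216,-0.7510,-0.6220) = (-0.2610, -0.6429, -0.7202).
Converting back: φ = atan2(z, √(x²+y²)) = -46.07°, λ = atan2(y, x) = -112.10°.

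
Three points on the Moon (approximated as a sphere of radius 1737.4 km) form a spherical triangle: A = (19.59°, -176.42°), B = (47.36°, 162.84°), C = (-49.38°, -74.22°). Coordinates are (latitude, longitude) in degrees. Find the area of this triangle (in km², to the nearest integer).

1306586 km²

Side lengths (central angles): a = 2.4951, b = 1.9650, c = 0.5671 rad; semiperimeter s = 2.5136.
By l'Huilier's theorem, tan(E/4) = √[tan(s/2) tan((s−a)/2) tan((s−b)/2) tan((s−c)/2)], giving spherical excess E = 0.4329 rad.
Area = E·R² = 0.4329 × (1737.4)² ≈ 1306586 km².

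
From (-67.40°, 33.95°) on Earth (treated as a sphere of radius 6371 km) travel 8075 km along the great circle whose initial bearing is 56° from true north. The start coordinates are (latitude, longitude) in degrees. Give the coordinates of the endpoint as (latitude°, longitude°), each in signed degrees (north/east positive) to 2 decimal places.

Angular distance δ = d/R = 8075/6371 = 1.26746 rad; initial bearing θ = 0.9774 rad.
sin φ₂ = sin φ₁ cos δ + cos φ₁ sin δ cos θ = (-0.9232)(0.2987) + (0.3843)(0.9543)(0.5592) = -0.0707, so φ₂ = -4.05°.
Δλ = atan2(sin θ sin δ cos φ₁, cos δ − sin φ₁ sin φ₂) = atan2(0.3041, 0.2334) = 52.483°.
λ₂ = 33.950° + 52.483° = 86.43°.

-4.05°, 86.43°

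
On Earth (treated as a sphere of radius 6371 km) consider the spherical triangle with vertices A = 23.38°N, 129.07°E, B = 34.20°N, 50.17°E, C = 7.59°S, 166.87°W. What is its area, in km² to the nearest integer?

13499706 km²

Side lengths (central angles): a = 2.3871, b = 1.2179, c = 1.1926 rad; semiperimeter s = 2.3989.
By l'Huilier's theorem, tan(E/4) = √[tan(s/2) tan((s−a)/2) tan((s−b)/2) tan((s−c)/2)], giving spherical excess E = 0.3326 rad.
Area = E·R² = 0.3326 × (6371)² ≈ 13499706 km².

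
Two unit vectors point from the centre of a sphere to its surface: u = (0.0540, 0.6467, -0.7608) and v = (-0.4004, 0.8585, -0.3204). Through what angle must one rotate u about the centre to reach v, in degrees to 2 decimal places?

38.98°

u·v = 0.7773; |u| = 1.0000, |v| = 1.0000.
cos θ = (u·v)/(|u||v|) = 0.7773, so θ = 38.98°.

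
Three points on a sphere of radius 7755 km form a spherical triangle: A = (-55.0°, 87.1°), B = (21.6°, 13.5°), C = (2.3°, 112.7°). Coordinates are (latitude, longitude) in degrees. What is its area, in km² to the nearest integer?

75022092 km²

Side lengths (central angles): a = 1.7050, b = 1.0656, c = 1.7224 rad; semiperimeter s = 2.2465.
By l'Huilier's theorem, tan(E/4) = √[tan(s/2) tan((s−a)/2) tan((s−b)/2) tan((s−c)/2)], giving spherical excess E = 1.2475 rad.
Area = E·R² = 1.2475 × (7755)² ≈ 75022092 km².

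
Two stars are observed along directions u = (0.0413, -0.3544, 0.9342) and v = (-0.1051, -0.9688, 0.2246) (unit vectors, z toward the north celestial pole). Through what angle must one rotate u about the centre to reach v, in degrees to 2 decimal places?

56.72°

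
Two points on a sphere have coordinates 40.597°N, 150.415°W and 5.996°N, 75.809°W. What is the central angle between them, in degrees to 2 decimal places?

With latitudes φ₁ = 40.597°, φ₂ = 5.996° and longitude difference Δλ = 74.606°:
Haversine: a = sin²(Δφ/2) + cos φ₁ cos φ₂ sin²(Δλ/2) = 0.0884 + (0.7593)(0.9945)(0.3673) = 0.36578.
Central angle c = 2·arcsin(√a) = 1.29903 rad.
So the angular separation is 74.43°.

74.43°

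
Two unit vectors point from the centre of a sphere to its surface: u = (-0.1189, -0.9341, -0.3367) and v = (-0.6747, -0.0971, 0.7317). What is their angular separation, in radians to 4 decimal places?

1.6463 rad

u·v = -0.0754; |u| = 1.0000, |v| = 1.0000.
cos θ = (u·v)/(|u||v|) = -0.0754, so θ = 1.6463 rad.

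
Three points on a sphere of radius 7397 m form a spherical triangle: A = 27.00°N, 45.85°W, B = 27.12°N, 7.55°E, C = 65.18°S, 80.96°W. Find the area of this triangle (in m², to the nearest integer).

55460147 m²

Side lengths (central angles): a = 1.9867, b = 1.6771, c = 0.8233 rad; semiperimeter s = 2.2436.
By l'Huilier's theorem, tan(E/4) = √[tan(s/2) tan((s−a)/2) tan((s−b)/2) tan((s−c)/2)], giving spherical excess E = 1.0136 rad.
Area = E·R² = 1.0136 × (7397)² ≈ 55460147 m².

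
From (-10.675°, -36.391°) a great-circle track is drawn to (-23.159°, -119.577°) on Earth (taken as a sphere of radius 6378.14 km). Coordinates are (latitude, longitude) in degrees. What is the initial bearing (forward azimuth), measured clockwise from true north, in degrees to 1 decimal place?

Δλ = -83.186° = -1.4519 rad.
y = sin Δλ · cos φ₂ = (-0.9929)(0.9194) = -0.9129
x = cos φ₁ sin φ₂ − sin φ₁ cos φ₂ cos Δλ = (0.9827)(-0.3933) − (-0.1852)(0.9194)(0.1186) = -0.3663
θ = atan2(y, x) = -111.86°; adding 360° gives 248.1°.

248.1°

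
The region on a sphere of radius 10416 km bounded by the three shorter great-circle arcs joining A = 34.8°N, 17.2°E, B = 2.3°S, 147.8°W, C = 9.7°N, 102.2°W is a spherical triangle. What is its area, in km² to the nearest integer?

116724196 km²

Side lengths (central angles): a = 0.8198, b = 1.8767, c = 2.5243 rad; semiperimeter s = 2.6104.
By l'Huilier's theorem, tan(E/4) = √[tan(s/2) tan((s−a)/2) tan((s−b)/2) tan((s−c)/2)], giving spherical excess E = 1.0759 rad.
Area = E·R² = 1.0759 × (10416)² ≈ 116724196 km².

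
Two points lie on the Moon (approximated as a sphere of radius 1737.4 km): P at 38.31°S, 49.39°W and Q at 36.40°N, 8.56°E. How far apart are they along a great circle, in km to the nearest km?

With latitudes φ₁ = -38.310°, φ₂ = 36.400° and longitude difference Δλ = 57.950°:
cos c = sin φ₁ sin φ₂ + cos φ₁ cos φ₂ cos Δλ = (-0.6199)(0.5934) + (0.7847)(0.8049)(0.5307) = -0.03272,
so c = arccos(-0.03272) = 1.60352 rad.
Distance = R·c = 1737.4 × 1.6035 ≈ 2786 km.

2786 km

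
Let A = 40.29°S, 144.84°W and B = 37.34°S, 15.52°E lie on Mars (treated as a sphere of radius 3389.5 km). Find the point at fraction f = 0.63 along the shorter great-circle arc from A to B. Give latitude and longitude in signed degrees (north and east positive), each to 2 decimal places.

-71.23°, -13.74°

Central angle δ = 1.7507 rad. Interpolating on the sphere with fraction f = 0.63:
P = [sin((1−f)δ)·A + sin(fδ)·B] / sin δ = 0.6133·A + 0.9072·B in Cartesian coordinates,
giving P = (0.3125, -0.0764, -0.9468), i.e. latitude -71.23°, longitude -13.74°.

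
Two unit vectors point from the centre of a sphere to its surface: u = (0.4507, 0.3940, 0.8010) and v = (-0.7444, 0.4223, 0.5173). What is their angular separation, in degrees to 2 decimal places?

u·v = 0.2452; |u| = 1.0000, |v| = 1.0000.
cos θ = (u·v)/(|u||v|) = 0.2452, so θ = 75.80°.

75.80°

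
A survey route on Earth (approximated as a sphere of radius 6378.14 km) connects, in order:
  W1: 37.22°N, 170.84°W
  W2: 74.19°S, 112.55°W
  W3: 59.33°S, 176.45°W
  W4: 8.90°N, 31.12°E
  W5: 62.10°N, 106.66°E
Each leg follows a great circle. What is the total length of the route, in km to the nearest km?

38519 km

Leg W1→W2: central angle 2.0578 rad, distance 13124.8 km.
Leg W2→W3: central angle 0.4762 rad, distance 3037.6 km.
Leg W3→W4: central angle 2.1893 rad, distance 13963.5 km.
Leg W4→W5: central angle 1.3159 rad, distance 8392.9 km.
Total: 13124.8 + 3037.6 + 13963.5 + 8392.9 ≈ 38519 km.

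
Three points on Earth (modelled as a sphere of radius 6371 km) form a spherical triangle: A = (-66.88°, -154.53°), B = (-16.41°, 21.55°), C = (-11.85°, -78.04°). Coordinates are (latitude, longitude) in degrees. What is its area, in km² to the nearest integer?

Side lengths (central angles): a = 1.6693, b = 1.2884, c = 1.6870 rad; semiperimeter s = 2.3224.
By l'Huilier's theorem, tan(E/4) = √[tan(s/2) tan((s−a)/2) tan((s−b)/2) tan((s−c)/2)], giving spherical excess E = 1.4591 rad.
Area = E·R² = 1.4591 × (6371)² ≈ 59226327 km².

59226327 km²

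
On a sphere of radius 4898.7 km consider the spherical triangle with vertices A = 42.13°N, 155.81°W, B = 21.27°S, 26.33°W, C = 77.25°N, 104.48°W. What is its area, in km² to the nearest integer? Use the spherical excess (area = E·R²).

Side lengths (central angles): a = 1.8877, b = 0.7128, c = 2.3223 rad; semiperimeter s = 2.4614.
By l'Huilier's theorem, tan(E/4) = √[tan(s/2) tan((s−a)/2) tan((s−b)/2) tan((s−c)/2)], giving spherical excess E = 1.0305 rad.
Area = E·R² = 1.0305 × (4898.7)² ≈ 24729084 km².

24729084 km²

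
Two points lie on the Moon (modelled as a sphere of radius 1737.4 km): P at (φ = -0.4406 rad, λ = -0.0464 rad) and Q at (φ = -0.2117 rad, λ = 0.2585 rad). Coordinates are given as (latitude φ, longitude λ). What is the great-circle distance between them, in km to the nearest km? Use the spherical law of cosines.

639 km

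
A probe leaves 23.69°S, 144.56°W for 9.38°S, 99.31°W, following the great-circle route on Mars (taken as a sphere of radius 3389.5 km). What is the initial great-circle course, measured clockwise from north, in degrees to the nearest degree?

80°

With φ₁ = -0.4135, φ₂ = -0.1637, Δλ = 0.7898 rad, the forward-azimuth formula gives
θ = atan2( sin Δλ cos φ₂ , cos φ₁ sin φ₂ − sin φ₁ cos φ₂ cos Δλ ) = atan2(0.7007, 0.1298) = 79.50°.
So the initial bearing is 80°.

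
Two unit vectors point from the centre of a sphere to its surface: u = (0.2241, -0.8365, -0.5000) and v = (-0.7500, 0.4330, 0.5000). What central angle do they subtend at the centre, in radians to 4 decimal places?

2.4659 rad

u·v = -0.7803; |u| = 1.0000, |v| = 1.0000.
cos θ = (u·v)/(|u||v|) = -0.7803, so θ = 2.4659 rad.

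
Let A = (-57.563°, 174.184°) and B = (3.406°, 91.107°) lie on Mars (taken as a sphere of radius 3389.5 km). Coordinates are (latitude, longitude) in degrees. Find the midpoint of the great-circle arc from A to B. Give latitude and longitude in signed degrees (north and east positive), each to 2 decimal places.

Central angle δ = 1.5564 rad. Interpolating on the sphere with fraction f = 0.5:
P = [sin((1−f)δ)·A + sin(fδ)·B] / sin δ = 0.7021·A + 0.7021·B in Cartesian coordinates,
giving P = (-0.3882, 0.7389, -0.5508), i.e. latitude -33.42°, longitude 117.72°.

-33.42°, 117.72°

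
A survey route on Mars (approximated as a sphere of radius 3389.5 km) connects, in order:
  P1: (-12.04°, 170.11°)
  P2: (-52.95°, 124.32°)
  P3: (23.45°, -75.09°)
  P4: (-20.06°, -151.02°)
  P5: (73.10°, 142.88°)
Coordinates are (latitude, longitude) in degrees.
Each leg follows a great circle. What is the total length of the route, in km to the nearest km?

Leg P1→P2: central angle 0.9553 rad, distance 3238.0 km.
Leg P2→P3: central angle 2.5661 rad, distance 8697.9 km.
Leg P3→P4: central angle 1.4977 rad, distance 5076.6 km.
Leg P4→P5: central angle 1.7901 rad, distance 6067.6 km.
Total: 3238.0 + 8697.9 + 5076.6 + 6067.6 ≈ 23080 km.

23080 km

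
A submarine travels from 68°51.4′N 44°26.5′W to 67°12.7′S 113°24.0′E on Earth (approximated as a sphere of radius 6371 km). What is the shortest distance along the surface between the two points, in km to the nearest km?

19081 km

With latitudes φ₁ = 68.857°, φ₂ = -67.212° and longitude difference Δλ = 157.842°:
cos c = sin φ₁ sin φ₂ + cos φ₁ cos φ₂ cos Δλ = (0.9327)(-0.9219) + (0.3607)(0.3873)(-0.9261) = -0.98927,
so c = arccos(-0.98927) = 2.99497 rad.
Distance = R·c = 6371 × 2.9950 ≈ 19081 km.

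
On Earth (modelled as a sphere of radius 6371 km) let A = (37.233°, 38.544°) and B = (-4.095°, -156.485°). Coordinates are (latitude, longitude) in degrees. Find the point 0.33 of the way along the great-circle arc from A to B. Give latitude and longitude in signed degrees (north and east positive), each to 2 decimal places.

69.32°, 105.78°

The central angle between A and B is δ = 2.5153 rad.
With f = 0.33, the slerp weights are sin((1−f)δ)/sin δ = 1.6948 and sin(fδ)/sin δ = 1.2590.
Weighted sum of the unit vectors: (1.6948)·(0.6227,0.4961,0.6051) + (1.2590)·(-0.9146,-0.3980,-0.0714) = (-0.0961, 0.3398, 0.9356).
Converting back: φ = atan2(z, √(x²+y²)) = 69.32°, λ = atan2(y, x) = 105.78°.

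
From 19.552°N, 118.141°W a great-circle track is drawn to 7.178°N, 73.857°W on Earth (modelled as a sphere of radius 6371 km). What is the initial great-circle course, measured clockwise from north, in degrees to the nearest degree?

Δλ = 44.284° = 0.7729 rad.
y = sin Δλ · cos φ₂ = (0.6982)(0.9922) = 0.6927
x = cos φ₁ sin φ₂ − sin φ₁ cos φ₂ cos Δλ = (0.9423)(0.1250) − (0.3347)(0.9922)(0.7159) = -0.1200
θ = atan2(y, x) = 99.82°, so the bearing is 100°.

100°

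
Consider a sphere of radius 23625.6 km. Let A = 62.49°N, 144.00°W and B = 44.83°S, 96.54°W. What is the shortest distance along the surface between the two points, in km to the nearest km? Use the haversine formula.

46932 km

In radians: φ₁ = 1.0907, φ₂ = -0.7824, Δλ = 47.460° = 0.8283 rad.
Haversine: a = sin²(Δφ/2) + cos φ₁ cos φ₂ sin²(Δλ/2) = 0.6489 + (0.4619)(0.7092)(0.1619) = 0.70191.
Central angle c = 2·arcsin(√a) = 1.98647 rad.
Distance = R·c = 23625.6 × 1.9865 ≈ 46932 km.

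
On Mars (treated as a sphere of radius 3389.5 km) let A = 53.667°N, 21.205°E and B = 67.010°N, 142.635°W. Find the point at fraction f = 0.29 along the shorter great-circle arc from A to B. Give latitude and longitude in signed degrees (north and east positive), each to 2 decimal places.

Central angle δ = 1.0247 rad. Interpolating on the sphere with fraction f = 0.29:
P = [sin((1−f)δ)·A + sin(fδ)·B] / sin δ = 0.7782·A + 0.3426·B in Cartesian coordinates,
giving P = (0.3235, 0.0856, 0.9424), i.e. latitude 70.45°, longitude 14.81°.

70.45°, 14.81°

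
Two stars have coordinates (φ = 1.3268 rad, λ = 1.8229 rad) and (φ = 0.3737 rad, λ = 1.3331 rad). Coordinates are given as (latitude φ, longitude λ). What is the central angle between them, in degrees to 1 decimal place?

56.4°

Let φ₁ = 1.3268 rad, φ₂ = 0.3737 rad, and Δλ = -0.4898 rad.
cos c = sin φ₁ sin φ₂ + cos φ₁ cos φ₂ cos Δλ = (0.9704)(0.3651) + (0.2416)(0.9310)(0.8824) = 0.55272,
so c = arccos(0.55272) = 0.98518 rad.
So the angular separation is 56.4°.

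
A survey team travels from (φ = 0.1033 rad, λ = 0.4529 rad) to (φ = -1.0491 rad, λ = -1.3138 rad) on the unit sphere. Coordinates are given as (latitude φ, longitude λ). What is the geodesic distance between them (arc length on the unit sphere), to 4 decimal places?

In radians: φ₁ = 0.1033, φ₂ = -1.0491, Δλ = -101.224° = -1.7667 rad.
Haversine: a = sin²(Δφ/2) + cos φ₁ cos φ₂ sin²(Δλ/2) = 0.2969 + (0.9947)(0.4984)(0.5973) = 0.59294.
Central angle c = 2·arcsin(√a) = 1.75777 rad.
On the unit sphere the arc length equals the central angle: 1.7578.

1.7578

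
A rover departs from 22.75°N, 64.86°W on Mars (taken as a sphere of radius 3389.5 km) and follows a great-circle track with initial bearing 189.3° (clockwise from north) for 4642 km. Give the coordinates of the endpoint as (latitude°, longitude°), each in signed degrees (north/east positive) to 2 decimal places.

Angular distance δ = d/R = 4642/3389.5 = 1.36952 rad; initial bearing θ = 3.3039 rad.
sin φ₂ = sin φ₁ cos δ + cos φ₁ sin δ cos θ = (0.3867)(0.1999) + (0.9222)(0.9798)(-0.9869) = -0.8144, so φ₂ = -54.53°.
Δλ = atan2(sin θ sin δ cos φ₁, cos δ − sin φ₁ sin φ₂) = atan2(-0.1460, 0.5149) = -15.834°.
λ₂ = -64.860° − 15.834° = -80.69°.

-54.53°, -80.69°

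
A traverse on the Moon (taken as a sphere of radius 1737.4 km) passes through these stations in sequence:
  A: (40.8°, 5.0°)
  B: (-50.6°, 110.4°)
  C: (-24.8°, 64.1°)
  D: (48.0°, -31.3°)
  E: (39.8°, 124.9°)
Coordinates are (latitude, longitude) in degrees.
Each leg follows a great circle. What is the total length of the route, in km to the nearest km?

Leg A→B: central angle 2.2556 rad, distance 3918.9 km.
Leg B→C: central angle 0.7638 rad, distance 1327.0 km.
Leg C→D: central angle 1.9486 rad, distance 3385.5 km.
Leg D→E: central angle 1.5655 rad, distance 2719.8 km.
Total: 3918.9 + 1327.0 + 3385.5 + 2719.8 ≈ 11351 km.

11351 km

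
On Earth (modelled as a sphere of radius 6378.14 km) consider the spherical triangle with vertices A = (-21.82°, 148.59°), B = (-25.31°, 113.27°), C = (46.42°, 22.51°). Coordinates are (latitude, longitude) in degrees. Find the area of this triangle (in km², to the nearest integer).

30091254 km²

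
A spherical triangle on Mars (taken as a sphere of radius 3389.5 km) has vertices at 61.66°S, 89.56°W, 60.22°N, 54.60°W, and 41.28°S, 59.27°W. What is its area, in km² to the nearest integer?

4438065 km²

Side lengths (central angles): a = 1.7728, b = 0.4763, c = 2.1781 rad; semiperimeter s = 2.2136.
By l'Huilier's theorem, tan(E/4) = √[tan(s/2) tan((s−a)/2) tan((s−b)/2) tan((s−c)/2)], giving spherical excess E = 0.3863 rad.
Area = E·R² = 0.3863 × (3389.5)² ≈ 4438065 km².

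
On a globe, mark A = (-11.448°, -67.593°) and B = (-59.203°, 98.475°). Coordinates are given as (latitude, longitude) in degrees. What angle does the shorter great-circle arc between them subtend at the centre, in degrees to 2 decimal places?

108.45°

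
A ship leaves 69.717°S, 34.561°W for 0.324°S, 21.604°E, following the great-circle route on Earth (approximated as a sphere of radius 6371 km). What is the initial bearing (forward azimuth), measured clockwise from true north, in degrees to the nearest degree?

With φ₁ = -1.2168, φ₂ = -0.0057, Δλ = 0.9803 rad, the forward-azimuth formula gives
θ = atan2( sin Δλ cos φ₂ , cos φ₁ sin φ₂ − sin φ₁ cos φ₂ cos Δλ ) = atan2(0.8306, 0.5203) = 57.94°.
So the initial bearing is 58°.

58°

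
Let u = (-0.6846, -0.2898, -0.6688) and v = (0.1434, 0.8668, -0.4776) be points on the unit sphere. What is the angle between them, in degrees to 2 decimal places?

91.72°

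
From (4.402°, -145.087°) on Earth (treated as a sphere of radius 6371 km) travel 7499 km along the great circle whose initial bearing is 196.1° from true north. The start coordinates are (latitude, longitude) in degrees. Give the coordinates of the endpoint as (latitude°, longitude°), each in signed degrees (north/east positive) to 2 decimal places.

Angular distance δ = d/R = 7499/6371 = 1.17705 rad; initial bearing θ = 3.4226 rad.
sin φ₂ = sin φ₁ cos δ + cos φ₁ sin δ cos θ = (0.0768)(0.3836) + (0.9971)(0.9235)(-0.9608) = -0.8552, so φ₂ = -58.78°.
Δλ = atan2(sin θ sin δ cos φ₁, cos δ − sin φ₁ sin φ₂) = atan2(-0.2553, 0.4493) = -29.610°.
λ₂ = -145.087° − 29.610° = -174.70°.

-58.78°, -174.70°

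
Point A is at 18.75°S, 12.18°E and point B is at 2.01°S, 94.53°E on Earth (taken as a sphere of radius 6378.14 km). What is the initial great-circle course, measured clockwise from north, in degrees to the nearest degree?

Δλ = 82.350° = 1.4373 rad.
y = sin Δλ · cos φ₂ = (0.9911)(0.9994) = 0.9905
x = cos φ₁ sin φ₂ − sin φ₁ cos φ₂ cos Δλ = (0.9469)(-0.0351) − (-0.3214)(0.9994)(0.1331) = 0.0096
θ = atan2(y, x) = 89.45°, so the bearing is 89°.

89°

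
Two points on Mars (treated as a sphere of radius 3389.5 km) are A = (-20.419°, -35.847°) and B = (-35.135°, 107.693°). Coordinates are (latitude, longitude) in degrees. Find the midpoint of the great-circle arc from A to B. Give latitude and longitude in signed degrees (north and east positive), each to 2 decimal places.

Central angle δ = 1.9994 rad. Interpolating on the sphere with fraction f = 0.5:
P = [sin((1−f)δ)·A + sin(fδ)·B] / sin δ = 0.9250·A + 0.9250·B in Cartesian coordinates,
giving P = (0.4728, 0.2130, -0.8551), i.e. latitude -58.77°, longitude 24.25°.

-58.77°, 24.25°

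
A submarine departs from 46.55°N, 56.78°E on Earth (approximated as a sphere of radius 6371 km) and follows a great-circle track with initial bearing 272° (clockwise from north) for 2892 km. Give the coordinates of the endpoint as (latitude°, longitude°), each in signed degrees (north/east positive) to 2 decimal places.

41.53°, 20.95°

Angular distance δ = d/R = 2892/6371 = 0.45393 rad; initial bearing θ = 4.7473 rad.
sin φ₂ = sin φ₁ cos δ + cos φ₁ sin δ cos θ = (0.7260)(0.8987) + (0.6877)(0.4385)(0.0349) = 0.6630, so φ₂ = 41.53°.
Δλ = atan2(sin θ sin δ cos φ₁, cos δ − sin φ₁ sin φ₂) = atan2(-0.3014, 0.4174) = -35.830°.
λ₂ = 56.780° − 35.830° = 20.95°.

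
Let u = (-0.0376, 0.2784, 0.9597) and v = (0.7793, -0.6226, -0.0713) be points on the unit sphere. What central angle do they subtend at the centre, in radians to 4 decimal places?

u·v = -0.2711; |u| = 1.0000, |v| = 1.0000.
cos θ = (u·v)/(|u||v|) = -0.2711, so θ = 1.8453 rad.

1.8453 rad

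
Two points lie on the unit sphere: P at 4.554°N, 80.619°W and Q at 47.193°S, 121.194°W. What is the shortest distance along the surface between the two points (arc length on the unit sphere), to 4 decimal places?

1.0970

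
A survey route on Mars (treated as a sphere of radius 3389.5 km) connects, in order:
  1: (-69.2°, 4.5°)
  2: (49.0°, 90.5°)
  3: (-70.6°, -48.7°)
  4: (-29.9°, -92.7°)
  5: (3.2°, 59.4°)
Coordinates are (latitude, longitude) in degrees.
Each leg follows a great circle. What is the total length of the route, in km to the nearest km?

Leg 1→2: central angle 2.3313 rad, distance 7901.9 km.
Leg 2→3: central angle 2.6400 rad, distance 8948.3 km.
Leg 3→4: central angle 0.8267 rad, distance 2802.0 km.
Leg 4→5: central angle 2.4861 rad, distance 8426.7 km.
Total: 7901.9 + 8948.3 + 2802.0 + 8426.7 ≈ 28079 km.

28079 km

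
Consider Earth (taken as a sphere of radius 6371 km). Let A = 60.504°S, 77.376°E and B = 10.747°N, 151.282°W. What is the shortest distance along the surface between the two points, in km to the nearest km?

In radians: φ₁ = -1.0560, φ₂ = 0.1876, Δλ = 131.342° = 2.2924 rad.
cos c = sin φ₁ sin φ₂ + cos φ₁ cos φ₂ cos Δλ = (-0.8704)(0.1865) + (0.4924)(0.9825)(-0.6606) = -0.48183,
so c = arccos(-0.48183) = 2.07354 rad.
Distance = R·c = 6371 × 2.0735 ≈ 13211 km.

13211 km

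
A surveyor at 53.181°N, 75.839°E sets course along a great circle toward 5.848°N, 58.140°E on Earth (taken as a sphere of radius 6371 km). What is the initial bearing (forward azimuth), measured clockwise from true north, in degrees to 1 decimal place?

203.4°

Δλ = -17.699° = -0.3089 rad.
y = sin Δλ · cos φ₂ = (-0.3040)(0.9948) = -0.3024
x = cos φ₁ sin φ₂ − sin φ₁ cos φ₂ cos Δλ = (0.5993)(0.1019) − (0.8005)(0.9948)(0.9527) = -0.6976
θ = atan2(y, x) = -156.56°; adding 360° gives 203.4°.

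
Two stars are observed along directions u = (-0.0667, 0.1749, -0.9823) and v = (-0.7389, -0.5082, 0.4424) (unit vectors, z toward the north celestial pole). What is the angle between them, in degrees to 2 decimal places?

u·v = -0.4742; |u| = 1.0000, |v| = 1.0000.
cos θ = (u·v)/(|u||v|) = -0.4742, so θ = 118.31°.

118.31°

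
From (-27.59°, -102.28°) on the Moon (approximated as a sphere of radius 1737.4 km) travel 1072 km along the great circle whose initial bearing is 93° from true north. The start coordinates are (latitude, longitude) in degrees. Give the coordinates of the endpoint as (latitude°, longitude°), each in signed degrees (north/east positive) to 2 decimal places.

Angular distance δ = d/R = 1072/1737.4 = 0.61701 rad; initial bearing θ = 1.6232 rad.
sin φ₂ = sin φ₁ cos δ + cos φ₁ sin δ cos θ = (-0.4631)(0.8156) + (0.8863)(0.5786)(-0.0523) = -0.4046, so φ₂ = -23.86°.
Δλ = atan2(sin θ sin δ cos φ₁, cos δ − sin φ₁ sin φ₂) = atan2(0.5121, 0.6282) = 39.185°.
λ₂ = -102.280° + 39.185° = -63.09°.

-23.86°, -63.09°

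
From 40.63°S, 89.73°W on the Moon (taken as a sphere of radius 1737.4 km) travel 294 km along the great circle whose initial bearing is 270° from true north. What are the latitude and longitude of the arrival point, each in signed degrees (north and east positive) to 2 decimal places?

-39.93°, -102.42°

Angular distance δ = d/R = 294/1737.4 = 0.16922 rad; initial bearing θ = 4.7124 rad.
sin φ₂ = sin φ₁ cos δ + cos φ₁ sin δ cos θ = (-0.6512)(0.9857) + (0.7589)(0.1684)(-0.0000) = -0.6419, so φ₂ = -39.93°.
Δλ = atan2(sin θ sin δ cos φ₁, cos δ − sin φ₁ sin φ₂) = atan2(-0.1278, 0.5677) = -12.687°.
λ₂ = -89.730° − 12.687° = -102.42°.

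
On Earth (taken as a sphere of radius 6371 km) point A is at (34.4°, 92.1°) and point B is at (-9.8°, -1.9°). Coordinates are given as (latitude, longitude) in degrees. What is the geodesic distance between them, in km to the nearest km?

In radians: φ₁ = 0.6004, φ₂ = -0.1710, Δλ = -94.000° = -1.6406 rad.
cos c = sin φ₁ sin φ₂ + cos φ₁ cos φ₂ cos Δλ = (0.5650)(-0.1702) + (0.8251)(0.9854)(-0.0698) = -0.15288,
so c = arccos(-0.15288) = 1.72428 rad.
Distance = R·c = 6371 × 1.7243 ≈ 10985 km.

10985 km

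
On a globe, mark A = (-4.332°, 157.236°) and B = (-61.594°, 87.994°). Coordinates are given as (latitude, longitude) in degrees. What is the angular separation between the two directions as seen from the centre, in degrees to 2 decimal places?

76.43°

With latitudes φ₁ = -4.332°, φ₂ = -61.594° and longitude difference Δλ = -69.242°:
Haversine: a = sin²(Δφ/2) + cos φ₁ cos φ₂ sin²(Δλ/2) = 0.2296 + (0.9971)(0.4757)(0.3228) = 0.38272.
Central angle c = 2·arcsin(√a) = 1.33403 rad.
So the angular separation is 76.43°.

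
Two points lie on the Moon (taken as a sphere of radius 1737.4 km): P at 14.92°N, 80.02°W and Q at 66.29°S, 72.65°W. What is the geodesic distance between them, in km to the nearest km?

2468 km

With latitudes φ₁ = 14.920°, φ₂ = -66.290° and longitude difference Δλ = 7.370°:
cos c = sin φ₁ sin φ₂ + cos φ₁ cos φ₂ cos Δλ = (0.2575)(-0.9156) + (0.9663)(0.4021)(0.9917) = 0.14960,
so c = arccos(0.14960) = 1.42063 rad.
Distance = R·c = 1737.4 × 1.4206 ≈ 2468 km.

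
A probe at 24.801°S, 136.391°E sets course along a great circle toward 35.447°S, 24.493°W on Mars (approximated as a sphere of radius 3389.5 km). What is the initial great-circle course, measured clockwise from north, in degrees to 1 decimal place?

197.4°

With φ₁ = -0.4329, φ₂ = -0.6187, Δλ = -2.8080 rad, the forward-azimuth formula gives
θ = atan2( sin Δλ cos φ₂ , cos φ₁ sin φ₂ − sin φ₁ cos φ₂ cos Δλ ) = atan2(-0.2668, -0.8493) = -162.56°.
Adding 360° brings this into [0°, 360°): 197.4°.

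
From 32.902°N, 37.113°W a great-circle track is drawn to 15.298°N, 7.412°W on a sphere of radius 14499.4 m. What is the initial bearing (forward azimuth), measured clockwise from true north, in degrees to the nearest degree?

116°

Δλ = 29.701° = 0.5184 rad.
y = sin Δλ · cos φ₂ = (0.4955)(0.9646) = 0.4779
x = cos φ₁ sin φ₂ − sin φ₁ cos φ₂ cos Δλ = (0.8396)(0.2638) − (0.5432)(0.9646)(0.8686) = -0.2336
θ = atan2(y, x) = 116.05°, so the bearing is 116°.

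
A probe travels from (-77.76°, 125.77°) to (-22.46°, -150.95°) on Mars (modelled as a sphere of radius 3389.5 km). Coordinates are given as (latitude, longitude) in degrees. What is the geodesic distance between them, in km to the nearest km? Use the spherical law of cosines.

3943 km

With latitudes φ₁ = -77.760°, φ₂ = -22.460° and longitude difference Δλ = 83.280°:
cos c = sin φ₁ sin φ₂ + cos φ₁ cos φ₂ cos Δλ = (-0.9773)(-0.3820) + (0.2120)(0.9241)(0.1170) = 0.39628,
so c = arccos(0.39628) = 1.16333 rad.
Distance = R·c = 3389.5 × 1.1633 ≈ 3943 km.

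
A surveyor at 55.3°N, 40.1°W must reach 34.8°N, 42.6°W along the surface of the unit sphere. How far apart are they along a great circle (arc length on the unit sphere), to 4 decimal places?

With latitudes φ₁ = 55.300°, φ₂ = 34.800° and longitude difference Δλ = -2.500°:
Haversine: a = sin²(Δφ/2) + cos φ₁ cos φ₂ sin²(Δλ/2) = 0.0317 + (0.5693)(0.8211)(0.0005) = 0.03189.
Central angle c = 2·arcsin(√a) = 0.35906 rad.
On the unit sphere the arc length equals the central angle: 0.3591.

0.3591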